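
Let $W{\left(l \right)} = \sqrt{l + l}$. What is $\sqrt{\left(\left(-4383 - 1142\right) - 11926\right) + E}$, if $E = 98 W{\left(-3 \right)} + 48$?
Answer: $\sqrt{-17403 + 98 i \sqrt{6}} \approx 0.9098 + 131.92 i$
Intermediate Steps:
$W{\left(l \right)} = \sqrt{2} \sqrt{l}$ ($W{\left(l \right)} = \sqrt{2 l} = \sqrt{2} \sqrt{l}$)
$E = 48 + 98 i \sqrt{6}$ ($E = 98 \sqrt{2} \sqrt{-3} + 48 = 98 \sqrt{2} i \sqrt{3} + 48 = 98 i \sqrt{6} + 48 = 48 + 98 i \sqrt{6} \approx 48.0 + 240.05 i$)
$\sqrt{\left(\left(-4383 - 1142\right) - 11926\right) + E} = \sqrt{\left(\left(-4383 - 1142\right) - 11926\right) + \left(48 + 98 i \sqrt{6}\right)} = \sqrt{\left(-5525 - 11926\right) + \left(48 + 98 i \sqrt{6}\right)} = \sqrt{-17451 + \left(48 + 98 i \sqrt{6}\right)} = \sqrt{-17403 + 98 i \sqrt{6}}$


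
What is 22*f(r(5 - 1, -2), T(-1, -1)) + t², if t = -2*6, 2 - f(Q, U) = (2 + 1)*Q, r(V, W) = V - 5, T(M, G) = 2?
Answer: 254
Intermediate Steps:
r(V, W) = -5 + V
f(Q, U) = 2 - 3*Q (f(Q, U) = 2 - (2 + 1)*Q = 2 - 3*Q)
t = -12
22*f(r(5 - 1, -2), T(-1, -1)) + t² = 22*(2 - 3*(-5 + (5 - 1))) + (-12)² = 22*(2 - 3*(-5 + 4)) + 144 = 22*(2 - 3*(-1)) + 144 = 22*(2 + 3) + 144 = 22*5 + 144 = 110 + 144 = 254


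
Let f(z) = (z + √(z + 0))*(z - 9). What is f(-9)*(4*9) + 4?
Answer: 5836 - 1944*I ≈ 5836.0 - 1944.0*I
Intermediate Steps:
f(z) = (-9 + z)*(z + √z) (f(z) = (z + √z)*(-9 + z) = (-9 + z)*(z + √z))
f(-9)*(4*9) + 4 = ((-9)² + (-9)^(3/2) - 9*(-9) - 27*I)*(4*9) + 4 = (81 - 27*I + 81 - 27*I)*36 + 4 = (162 - 54*I)*36 + 4 = (5832 - 1944*I) + 4 = 5836 - 1944*I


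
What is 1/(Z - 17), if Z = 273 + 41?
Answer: 1/297 ≈ 0.0033670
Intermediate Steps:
Z = 314
1/(Z - 17) = 1/(314 - 17) = 1/297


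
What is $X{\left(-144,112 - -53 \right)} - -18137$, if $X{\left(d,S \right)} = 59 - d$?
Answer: $18340$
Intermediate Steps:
$X{\left(-144,112 - -53 \right)} - -18137 = \left(59 - -144\right) - -18137 = \left(59 + 144\right) + 18137 = 203 + 18137 = 18340$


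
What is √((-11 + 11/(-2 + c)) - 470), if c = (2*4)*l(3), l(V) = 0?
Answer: I*√1946/2 ≈ 22.057*I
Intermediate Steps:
c = 0 (c = (2*4)*0 = 8*0 = 0)
√((-11 + 11/(-2 + c)) - 470) = √((-11 + 11/(-2 + 0)) - 470) = √((-11 + 11/(-2)) - 470) = √((-11 - ½*11) - 470) = √((-11 - 11/2) - 470) = √(-33/2 - 470) = √(-973/2) = I*√1946/2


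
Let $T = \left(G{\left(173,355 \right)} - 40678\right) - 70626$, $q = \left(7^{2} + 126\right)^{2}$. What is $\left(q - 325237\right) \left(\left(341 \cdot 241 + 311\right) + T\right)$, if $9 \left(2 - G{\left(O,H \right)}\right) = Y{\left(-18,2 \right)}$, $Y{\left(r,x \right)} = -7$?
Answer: $\frac{25462627732}{3} \approx 8.4875 \cdot 10^{9}$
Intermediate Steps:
$G{\left(O,H \right)} = \frac{25}{9}$ ($G{\left(O,H \right)} = 2 - - \frac{7}{9} = 2 + \frac{7}{9} = \frac{25}{9}$)
$q = 30625$ ($q = \left(49 + 126\right)^{2} = 175^{2} = 30625$)
$T = - \frac{1001711}{9}$ ($T = \left(\frac{25}{9} - 40678\right) - 70626 = - \frac{366077}{9} - 70626 = - \frac{1001711}{9} \approx -1.113 \cdot 10^{5}$)
$\left(q - 325237\right) \left(\left(341 \cdot 241 + 311\right) + T\right) = \left(30625 - 325237\right) \left(\left(341 \cdot 241 + 311\right) - \frac{1001711}{9}\right) = - 294612 \left(\left(82181 + 311\right) - \frac{1001711}{9}\right) = - 294612 \left(82492 - \frac{1001711}{9}\right) = \left(-294612\right) \left(- \frac{259283}{9}\right) = \frac{25462627732}{3}$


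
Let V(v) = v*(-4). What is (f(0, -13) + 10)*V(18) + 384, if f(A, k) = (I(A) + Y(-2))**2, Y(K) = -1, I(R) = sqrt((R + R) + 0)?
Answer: -408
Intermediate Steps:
I(R) = sqrt(2)*sqrt(R) (I(R) = sqrt(2*R + 0) = sqrt(2*R) = sqrt(2)*sqrt(R))
V(v) = -4*v
f(A, k) = (-1 + sqrt(2)*sqrt(A))**2 (f(A, k) = (sqrt(2)*sqrt(A) - 1)**2 = (-1 + sqrt(2)*sqrt(A))**2)
(f(0, -13) + 10)*V(18) + 384 = ((-1 + sqrt(2)*sqrt(0))**2 + 10)*(-4*18) + 384 = ((-1 + sqrt(2)*0)**2 + 10)*(-72) + 384 = ((-1 + 0)**2 + 10)*(-72) + 384 = ((-1)**2 + 10)*(-72) + 384 = (1 + 10)*(-72) + 384 = 11*(-72) + 384 = -792 + 384 = -408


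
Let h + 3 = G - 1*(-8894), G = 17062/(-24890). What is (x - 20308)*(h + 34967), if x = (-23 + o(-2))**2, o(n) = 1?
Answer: -569474948784/655 ≈ -8.6943e+8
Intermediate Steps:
G = -449/655 (G = 17062*(-1/24890) = -449/655 ≈ -0.68550)
x = 484 (x = (-23 + 1)**2 = (-22)**2 = 484)
h = 5823156/655 (h = -3 + (-449/655 - 1*(-8894)) = -3 + (-449/655 + 8894) = -3 + 5825121/655 = 5823156/655 ≈ 8890.3)
(x - 20308)*(h + 34967) = (484 - 20308)*(5823156/655 + 34967) = -19824*28726541/655 = -569474948784/655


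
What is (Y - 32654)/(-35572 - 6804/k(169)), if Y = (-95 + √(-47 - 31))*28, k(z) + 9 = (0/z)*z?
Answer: 17657/17408 - 7*I*√78/8704 ≈ 1.0143 - 0.0071028*I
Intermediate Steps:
k(z) = -9 (k(z) = -9 + (0/z)*z = -9 + 0*z = -9 + 0 = -9)
Y = -2660 + 28*I*√78 (Y = (-95 + √(-78))*28 = (-95 + I*√78)*28 = -2660 + 28*I*√78 ≈ -2660.0 + 247.29*I)
(Y - 32654)/(-35572 - 6804/k(169)) = ((-2660 + 28*I*√78) - 32654)/(-35572 - 6804/(-9)) = (-35314 + 28*I*√78)/(-35572 - 6804*(-⅑)) = (-35314 + 28*I*√78)/(-35572 + 756) = (-35314 + 28*I*√78)/(-34816) = (-35314 + 28*I*√78)*(-1/34816) = 17657/17408 - 7*I*√78/8704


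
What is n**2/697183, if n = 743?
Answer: 552049/697183 ≈ 0.79183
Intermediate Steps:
n**2/697183 = 743**2/697183 = 552049*(1/697183) = 552049/697183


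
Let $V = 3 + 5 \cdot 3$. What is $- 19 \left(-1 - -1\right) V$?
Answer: $0$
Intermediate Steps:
$V = 18$ ($V = 3 + 15 = 18$)
$- 19 \left(-1 - -1\right) V = - 19 \left(-1 - -1\right) 18 = - 19 \left(-1 + 1\right) 18 = \left(-19\right) 0 \cdot 18 = 0 \cdot 18 = 0$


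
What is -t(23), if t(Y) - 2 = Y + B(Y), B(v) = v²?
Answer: -554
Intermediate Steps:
t(Y) = 2 + Y + Y² (t(Y) = 2 + (Y + Y²) = 2 + Y + Y²)
-t(23) = -(2 + 23 + 23²) = -(2 + 23 + 529) = -1*554 = -554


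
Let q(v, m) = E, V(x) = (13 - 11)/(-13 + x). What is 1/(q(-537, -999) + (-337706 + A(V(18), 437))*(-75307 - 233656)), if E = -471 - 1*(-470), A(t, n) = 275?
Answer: 1/104253694052 ≈ 9.5920e-12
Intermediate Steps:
V(x) = 2/(-13 + x)
E = -1 (E = -471 + 470 = -1)
q(v, m) = -1
1/(q(-537, -999) + (-337706 + A(V(18), 437))*(-75307 - 233656)) = 1/(-1 + (-337706 + 275)*(-75307 - 233656)) = 1/(-1 - 337431*(-308963)) = 1/(-1 + 104253694053) = 1/104253694052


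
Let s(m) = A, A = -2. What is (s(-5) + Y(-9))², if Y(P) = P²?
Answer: 6241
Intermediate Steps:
s(m) = -2
(s(-5) + Y(-9))² = (-2 + (-9)²)² = (-2 + 81)² = 79² = 6241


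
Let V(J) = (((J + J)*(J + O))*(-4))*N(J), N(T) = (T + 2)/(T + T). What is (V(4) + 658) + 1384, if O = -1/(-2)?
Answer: 1934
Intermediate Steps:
N(T) = (2 + T)/(2*T) (N(T) = (2 + T)/((2*T)) = (2 + T)*(1/(2*T)) = (2 + T)/(2*T))
O = ½ (O = -1*(-½) = ½ ≈ 0.50000)
V(J) = -4*(½ + J)*(2 + J) (V(J) = (((J + J)*(J + ½))*(-4))*((2 + J)/(2*J)) = (((2*J)*(½ + J))*(-4))*((2 + J)/(2*J)) = ((2*J*(½ + J))*(-4))*((2 + J)/(2*J)) = (-8*J*(½ + J))*((2 + J)/(2*J)) = -4*(½ + J)*(2 + J))
(V(4) + 658) + 1384 = (-2*(1 + 2*4)*(2 + 4) + 658) + 1384 = (-2*(1 + 8)*6 + 658) + 1384 = (-2*9*6 + 658) + 1384 = (-108 + 658) + 1384 = 550 + 1384 = 1934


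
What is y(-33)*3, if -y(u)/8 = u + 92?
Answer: -1416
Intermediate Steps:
y(u) = -736 - 8*u (y(u) = -8*(u + 92) = -8*(92 + u) = -736 - 8*u)
y(-33)*3 = (-736 - 8*(-33))*3 = (-736 + 264)*3 = -472*3 = -1416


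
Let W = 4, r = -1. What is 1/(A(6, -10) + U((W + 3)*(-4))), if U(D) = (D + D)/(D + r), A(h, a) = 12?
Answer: 29/404 ≈ 0.071782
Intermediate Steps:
U(D) = 2*D/(-1 + D) (U(D) = (D + D)/(D - 1) = (2*D)/(-1 + D) = 2*D/(-1 + D))
1/(A(6, -10) + U((W + 3)*(-4))) = 1/(12 + 2*((4 + 3)*(-4))/(-1 + (4 + 3)*(-4))) = 1/(12 + 2*(7*(-4))/(-1 + 7*(-4))) = 1/(12 + 2*(-28)/(-1 - 28)) = 1/(12 + 2*(-28)/(-29)) = 1/(12 + 2*(-28)*(-1/29)) = 1/(12 + 56/29) = 1/(404/29) = 29/404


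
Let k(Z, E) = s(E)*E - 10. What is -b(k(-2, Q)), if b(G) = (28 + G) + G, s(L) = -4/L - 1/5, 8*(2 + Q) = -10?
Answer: -13/10 ≈ -1.3000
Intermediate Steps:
Q = -13/4 (Q = -2 + (1/8)*(-10) = -2 - 5/4 = -13/4 ≈ -3.2500)
s(L) = -1/5 - 4/L (s(L) = -4/L - 1*1/5 = -4/L - 1/5 = -1/5 - 4/L)
k(Z, E) = -14 - E/5 (k(Z, E) = ((-20 - E)/(5*E))*E - 10 = (-4 - E/5) - 10 = -14 - E/5)
b(G) = 28 + 2*G
-b(k(-2, Q)) = -(28 + 2*(-14 - 1/5*(-13/4))) = -(28 + 2*(-14 + 13/20)) = -(28 + 2*(-267/20)) = -(28 - 267/10) = -1*13/10 = -13/10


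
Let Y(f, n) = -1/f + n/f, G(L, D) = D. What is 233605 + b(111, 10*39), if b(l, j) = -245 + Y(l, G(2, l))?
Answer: 25903070/111 ≈ 2.3336e+5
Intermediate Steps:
b(l, j) = -245 + (-1 + l)/l
233605 + b(111, 10*39) = 233605 + (-244 - 1/111) = 233605 - 27085/111 = 25903070/111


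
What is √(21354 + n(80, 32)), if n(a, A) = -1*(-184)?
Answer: 11*√178 ≈ 146.76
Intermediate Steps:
n(a, A) = 184
√(21354 + n(80, 32)) = √(21354 + 184) = √21538 = 11*√178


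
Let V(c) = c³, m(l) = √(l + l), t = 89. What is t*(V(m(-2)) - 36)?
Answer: -3204 - 712*I ≈ -3204.0 - 712.0*I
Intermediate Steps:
m(l) = √2*√l (m(l) = √(2*l) = √2*√l)
t*(V(m(-2)) - 36) = 89*((√2*√(-2))³ - 36) = 89*((√2*(I*√2))³ - 36) = 89*((2*I)³ - 36) = 89*(-8*I - 36) = 89*(-36 - 8*I) = -3204 - 712*I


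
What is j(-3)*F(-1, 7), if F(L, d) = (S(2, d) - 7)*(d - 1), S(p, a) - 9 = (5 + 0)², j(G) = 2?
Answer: 324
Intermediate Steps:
S(p, a) = 34 (S(p, a) = 9 + (5 + 0)² = 9 + 5² = 9 + 25 = 34)
F(L, d) = -27 + 27*d (F(L, d) = (34 - 7)*(d - 1) = 27*(-1 + d) = -27 + 27*d)
j(-3)*F(-1, 7) = 2*(-27 + 27*7) = 2*(-27 + 189) = 2*162 = 324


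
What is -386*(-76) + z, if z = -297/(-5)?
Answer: 146977/5 ≈ 29395.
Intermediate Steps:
z = 297/5 (z = -297*(-1/5) = 297/5 ≈ 59.400)
-386*(-76) + z = -386*(-76) + 297/5 = 29336 + 297/5 = 146977/5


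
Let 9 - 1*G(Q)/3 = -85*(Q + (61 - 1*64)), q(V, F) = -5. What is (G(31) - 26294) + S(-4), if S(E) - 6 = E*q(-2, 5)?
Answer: -19101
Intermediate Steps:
G(Q) = -738 + 255*Q (G(Q) = 27 - (-255)*(Q + (61 - 1*64)) = 27 - (-255)*(Q + (61 - 64)) = 27 - (-255)*(Q - 3) = 27 - (-255)*(-3 + Q) = 27 - 3*(255 - 85*Q) = 27 + (-765 + 255*Q) = -738 + 255*Q)
S(E) = 6 - 5*E (S(E) = 6 + E*(-5) = 6 - 5*E)
(G(31) - 26294) + S(-4) = ((-738 + 255*31) - 26294) + (6 - 5*(-4)) = ((-738 + 7905) - 26294) + (6 + 20) = (7167 - 26294) + 26 = -19127 + 26 = -19101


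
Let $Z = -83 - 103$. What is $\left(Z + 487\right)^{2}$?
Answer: $90601$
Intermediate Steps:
$Z = -186$
$\left(Z + 487\right)^{2} = \left(-186 + 487\right)^{2} = 301^{2} = 90601$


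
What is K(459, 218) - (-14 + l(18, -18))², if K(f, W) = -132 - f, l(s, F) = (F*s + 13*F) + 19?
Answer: -306400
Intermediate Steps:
l(s, F) = 19 + 13*F + F*s (l(s, F) = (13*F + F*s) + 19 = 19 + 13*F + F*s)
K(459, 218) - (-14 + l(18, -18))² = (-132 - 1*459) - (-14 + (19 + 13*(-18) - 18*18))² = (-132 - 459) - (-14 + (19 - 234 - 324))² = -591 - (-14 - 539)² = -591 - 1*(-553)² = -591 - 1*305809 = -591 - 305809 = -306400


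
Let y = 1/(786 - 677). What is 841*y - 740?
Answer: -79819/109 ≈ -732.28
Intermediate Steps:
y = 1/109 ≈ 0.0091743
841*y - 740 = 841*(1/109) - 740 = 841/109 - 740 = -79819/109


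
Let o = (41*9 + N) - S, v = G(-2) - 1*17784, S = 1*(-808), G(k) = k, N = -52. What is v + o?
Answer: -16661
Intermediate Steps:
S = -808
v = -17786 (v = -2 - 1*17784 = -2 - 17784 = -17786)
o = 1125 (o = (41*9 - 52) - 1*(-808) = (369 - 52) + 808 = 317 + 808 = 1125)
v + o = -17786 + 1125 = -16661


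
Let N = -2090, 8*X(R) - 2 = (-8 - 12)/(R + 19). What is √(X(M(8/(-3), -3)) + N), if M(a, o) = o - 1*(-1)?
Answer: I*√2415921/34 ≈ 45.715*I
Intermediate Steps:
M(a, o) = 1 + o (M(a, o) = o + 1 = 1 + o)
X(R) = ¼ - 5/(2*(19 + R)) (X(R) = ¼ + ((-8 - 12)/(R + 19))/8 = ¼ + (-20/(19 + R))/8 = ¼ - 5/(2*(19 + R)))
√(X(M(8/(-3), -3)) + N) = √((9 + (1 - 3))/(4*(19 + (1 - 3))) - 2090) = √((9 - 2)/(4*(19 - 2)) - 2090) = √((¼)*7/17 - 2090) = √((¼)*(1/17)*7 - 2090) = √(7/68 - 2090) = √(-142113/68) = I*√2415921/34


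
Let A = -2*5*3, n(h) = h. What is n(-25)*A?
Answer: 750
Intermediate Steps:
A = -30 (A = -10*3 = -30)
n(-25)*A = -25*(-30) = 750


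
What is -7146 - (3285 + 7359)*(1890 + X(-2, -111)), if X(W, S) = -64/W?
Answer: -20464914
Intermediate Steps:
-7146 - (3285 + 7359)*(1890 + X(-2, -111)) = -7146 - (3285 + 7359)*(1890 - 64/(-2)) = -7146 - 10644*(1890 - 64*(-½)) = -7146 - 10644*(1890 + 32) = -7146 - 10644*1922 = -7146 - 1*20457768 = -7146 - 20457768 = -20464914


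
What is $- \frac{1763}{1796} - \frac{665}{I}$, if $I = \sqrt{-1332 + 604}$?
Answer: $- \frac{1763}{1796} + \frac{95 i \sqrt{182}}{52} \approx -0.98163 + 24.647 i$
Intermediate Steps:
$I = 2 i \sqrt{182}$ ($I = \sqrt{-728} = 2 i \sqrt{182} \approx 26.981 i$)
$- \frac{1763}{1796} - \frac{665}{I} = - \frac{1763}{1796} - \frac{665}{2 i \sqrt{182}} = \left(-1763\right) \frac{1}{1796} - 665 \left(- \frac{i \sqrt{182}}{364}\right) = - \frac{1763}{1796} + \frac{95 i \sqrt{182}}{52}$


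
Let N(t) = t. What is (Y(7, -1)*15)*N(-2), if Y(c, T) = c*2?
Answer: -420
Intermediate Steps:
Y(c, T) = 2*c
(Y(7, -1)*15)*N(-2) = ((2*7)*15)*(-2) = (14*15)*(-2) = 210*(-2) = -420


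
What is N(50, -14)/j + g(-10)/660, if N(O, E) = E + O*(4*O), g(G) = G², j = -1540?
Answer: -14629/2310 ≈ -6.3329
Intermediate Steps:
N(O, E) = E + 4*O²
N(50, -14)/j + g(-10)/660 = (-14 + 4*50²)/(-1540) + (-10)²/660 = (-14 + 4*2500)*(-1/1540) + 100*(1/660) = (-14 + 10000)*(-1/1540) + 5/33 = 9986*(-1/1540) + 5/33 = -4993/770 + 5/33 = -14629/2310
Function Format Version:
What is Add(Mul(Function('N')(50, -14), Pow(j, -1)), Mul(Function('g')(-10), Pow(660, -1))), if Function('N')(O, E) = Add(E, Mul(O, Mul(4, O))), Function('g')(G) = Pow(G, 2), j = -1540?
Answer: Rational(-14629, 2310) ≈ -6.3329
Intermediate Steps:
Function('N')(O, E) = Add(E, Mul(4, Pow(O, 2)))
Add(Mul(Function('N')(50, -14), Pow(j, -1)), Mul(Function('g')(-10), Pow(660, -1))) = Add(Mul(Add(-14, Mul(4, Pow(50, 2))), Pow(-1540, -1)), Mul(Pow(-10, 2), Pow(660, -1))) = Add(Mul(Add(-14, Mul(4, 2500)), Rational(-1, 1540)), Mul(100, Rational(1, 660))) = Add(Mul(Add(-14, 10000), Rational(-1, 1540)), Rational(5, 33)) = Add(Mul(9986, Rational(-1, 1540)), Rational(5, 33)) = Add(Rational(-4993, 770), Rational(5, 33)) = Rational(-14629, 2310)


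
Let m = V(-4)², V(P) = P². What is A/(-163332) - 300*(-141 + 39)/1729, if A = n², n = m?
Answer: 93935528/5430789 ≈ 17.297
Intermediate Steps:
m = 256 (m = ((-4)²)² = 16² = 256)
n = 256
A = 65536 (A = 256² = 65536)
A/(-163332) - 300*(-141 + 39)/1729 = 65536/(-163332) - 300*(-141 + 39)/1729 = 65536*(-1/163332) - 300*(-102)*(1/1729) = -16384/40833 + 30600*(1/1729) = -16384/40833 + 30600/1729 = 93935528/5430789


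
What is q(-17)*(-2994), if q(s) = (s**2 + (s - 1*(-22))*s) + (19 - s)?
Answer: -718560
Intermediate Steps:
q(s) = 19 + s**2 - s + s*(22 + s) (q(s) = (s**2 + (s + 22)*s) + (19 - s) = (s**2 + (22 + s)*s) + (19 - s) = (s**2 + s*(22 + s)) + (19 - s) = 19 + s**2 - s + s*(22 + s))
q(-17)*(-2994) = (19 + 2*(-17)**2 + 21*(-17))*(-2994) = (19 + 2*289 - 357)*(-2994) = (19 + 578 - 357)*(-2994) = 240*(-2994) = -718560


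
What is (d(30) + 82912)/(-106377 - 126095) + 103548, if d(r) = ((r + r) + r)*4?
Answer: 3008990923/29059 ≈ 1.0355e+5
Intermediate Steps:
d(r) = 12*r (d(r) = (2*r + r)*4 = (3*r)*4 = 12*r)
(d(30) + 82912)/(-106377 - 126095) + 103548 = (12*30 + 82912)/(-106377 - 126095) + 103548 = (360 + 82912)/(-232472) + 103548 = 83272*(-1/232472) + 103548 = -10409/29059 + 103548 = 3008990923/29059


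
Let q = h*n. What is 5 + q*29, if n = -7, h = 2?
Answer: -401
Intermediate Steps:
q = -14 (q = 2*(-7) = -14)
5 + q*29 = 5 - 14*29 = 5 - 406 = -401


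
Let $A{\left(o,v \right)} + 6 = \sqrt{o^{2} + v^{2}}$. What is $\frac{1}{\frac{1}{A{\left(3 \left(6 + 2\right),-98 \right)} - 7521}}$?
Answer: $-7527 + 2 \sqrt{2545} \approx -7426.1$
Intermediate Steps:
$A{\left(o,v \right)} = -6 + \sqrt{o^{2} + v^{2}}$
$\frac{1}{\frac{1}{A{\left(3 \left(6 + 2\right),-98 \right)} - 7521}} = \frac{1}{\frac{1}{\left(-6 + \sqrt{\left(3 \left(6 + 2\right)\right)^{2} + \left(-98\right)^{2}}\right) - 7521}} = \frac{1}{\frac{1}{\left(-6 + \sqrt{\left(3 \cdot 8\right)^{2} + 9604}\right) - 7521}} = \frac{1}{\frac{1}{\left(-6 + \sqrt{24^{2} + 9604}\right) - 7521}} = \frac{1}{\frac{1}{\left(-6 + \sqrt{576 + 9604}\right) - 7521}} = \frac{1}{\frac{1}{\left(-6 + \sqrt{10180}\right) - 7521}} = \frac{1}{\frac{1}{\left(-6 + 2 \sqrt{2545}\right) - 7521}} = \frac{1}{\frac{1}{-7527 + 2 \sqrt{2545}}} = -7527 + 2 \sqrt{2545}$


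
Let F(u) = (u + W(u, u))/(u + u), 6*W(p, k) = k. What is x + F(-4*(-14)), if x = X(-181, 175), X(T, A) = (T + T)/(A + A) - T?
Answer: 379153/2100 ≈ 180.55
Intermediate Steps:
W(p, k) = k/6
X(T, A) = -T + T/A (X(T, A) = (2*T)/((2*A)) - T = (2*T)*(1/(2*A)) - T = T/A - T = -T + T/A)
x = 31494/175 (x = -1*(-181) - 181/175 = 181 - 181*1/175 = 181 - 181/175 = 31494/175 ≈ 179.97)
F(u) = 7/12 (F(u) = (u + u/6)/(u + u) = (7*u/6)/((2*u)) = (7*u/6)*(1/(2*u)) = 7/12)
x + F(-4*(-14)) = 31494/175 + 7/12 = 379153/2100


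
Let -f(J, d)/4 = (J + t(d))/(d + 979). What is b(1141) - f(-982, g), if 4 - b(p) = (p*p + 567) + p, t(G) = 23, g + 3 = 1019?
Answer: -371522273/285 ≈ -1.3036e+6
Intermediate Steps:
g = 1016 (g = -3 + 1019 = 1016)
f(J, d) = -4*(23 + J)/(979 + d) (f(J, d) = -4*(J + 23)/(d + 979) = -4*(23 + J)/(979 + d))
b(p) = -563 - p - p² (b(p) = 4 - ((p*p + 567) + p) = 4 - ((p² + 567) + p) = 4 - ((567 + p²) + p) = 4 - (567 + p + p²) = 4 + (-567 - p - p²) = -563 - p - p²)
b(1141) - f(-982, g) = (-563 - 1*1141 - 1*1141²) - 4*(-23 - 1*(-982))/(979 + 1016) = (-563 - 1141 - 1*1301881) - 4*(-23 + 982)/1995 = (-563 - 1141 - 1301881) - 4*959/1995 = -1303585 - 1*548/285 = -1303585 - 548/285 = -371522273/285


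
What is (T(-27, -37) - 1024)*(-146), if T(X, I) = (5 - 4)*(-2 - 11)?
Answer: 151402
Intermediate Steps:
T(X, I) = -13 (T(X, I) = 1*(-13) = -13)
(T(-27, -37) - 1024)*(-146) = (-13 - 1024)*(-146) = -1037*(-146) = 151402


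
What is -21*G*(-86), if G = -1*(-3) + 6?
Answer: 16254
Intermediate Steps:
G = 9 (G = 3 + 6 = 9)
-21*G*(-86) = -21*9*(-86) = -189*(-86) = 16254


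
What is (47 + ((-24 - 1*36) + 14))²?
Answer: 1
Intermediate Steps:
(47 + ((-24 - 1*36) + 14))² = (47 + ((-24 - 36) + 14))² = (47 + (-60 + 14))² = (47 - 46)² = 1² = 1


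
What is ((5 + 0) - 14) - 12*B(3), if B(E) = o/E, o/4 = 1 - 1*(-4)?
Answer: -89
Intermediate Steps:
o = 20 (o = 4*(1 - 1*(-4)) = 4*(1 + 4) = 4*5 = 20)
B(E) = 20/E
((5 + 0) - 14) - 12*B(3) = ((5 + 0) - 14) - 240/3 = (5 - 14) - 240/3 = -9 - 12*20/3 = -9 - 80 = -89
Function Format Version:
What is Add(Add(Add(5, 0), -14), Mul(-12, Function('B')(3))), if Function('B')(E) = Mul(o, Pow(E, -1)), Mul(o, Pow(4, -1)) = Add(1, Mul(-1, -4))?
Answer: -89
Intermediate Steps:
o = 20 (o = Mul(4, Add(1, Mul(-1, -4))) = Mul(4, Add(1, 4)) = Mul(4, 5) = 20)
Function('B')(E) = Mul(20, Pow(E, -1))
Add(Add(Add(5, 0), -14), Mul(-12, Function('B')(3))) = Add(Add(Add(5, 0), -14), Mul(-12, Mul(20, Pow(3, -1)))) = Add(Add(5, -14), Mul(-12, Mul(20, Rational(1, 3)))) = Add(-9, Mul(-12, Rational(20, 3))) = Add(-9, -80) = -89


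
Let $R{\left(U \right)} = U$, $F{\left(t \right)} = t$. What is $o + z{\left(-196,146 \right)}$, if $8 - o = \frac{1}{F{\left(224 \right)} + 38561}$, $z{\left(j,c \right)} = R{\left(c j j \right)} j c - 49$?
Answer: $- \frac{6224976575538346}{38785} \approx -1.605 \cdot 10^{11}$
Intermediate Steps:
$z{\left(j,c \right)} = -49 + c^{2} j^{3}$ ($z{\left(j,c \right)} = c j j j c - 49 = c j^{2} j c - 49 = c j^{3} c - 49 = c^{2} j^{3} - 49 = -49 + c^{2} j^{3}$)
$o = \frac{310279}{38785}$ ($o = 8 - \frac{1}{224 + 38561} = 8 - \frac{1}{38785} = \frac{310279}{38785} \approx 8.0$)
$o + z{\left(-196,146 \right)} = \frac{310279}{38785} + \left(-49 + 146^{2} \left(-196\right)^{3}\right) = \frac{310279}{38785} + \left(-49 + 21316 \left(-7529536\right)\right) = \frac{310279}{38785} - 160499589425 = - \frac{6224976575538346}{38785}$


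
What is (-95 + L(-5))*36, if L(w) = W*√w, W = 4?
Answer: -3420 + 144*I*√5 ≈ -3420.0 + 321.99*I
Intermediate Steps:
L(w) = 4*√w
(-95 + L(-5))*36 = (-95 + 4*√(-5))*36 = (-95 + 4*(I*√5))*36 = (-95 + 4*I*√5)*36 = -3420 + 144*I*√5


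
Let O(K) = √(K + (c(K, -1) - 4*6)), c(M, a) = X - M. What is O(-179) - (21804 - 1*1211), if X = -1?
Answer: -20593 + 5*I ≈ -20593.0 + 5.0*I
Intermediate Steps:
c(M, a) = -1 - M
O(K) = 5*I (O(K) = √(K + ((-1 - K) - 4*6)) = √(K + ((-1 - K) - 24)) = √(K + (-25 - K)) = √(-25) = 5*I)
O(-179) - (21804 - 1*1211) = 5*I - (21804 - 1*1211) = 5*I - (21804 - 1211) = 5*I - 1*20593 = 5*I - 20593 = -20593 + 5*I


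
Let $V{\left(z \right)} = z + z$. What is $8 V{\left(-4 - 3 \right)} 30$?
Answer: $-3360$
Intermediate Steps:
$V{\left(z \right)} = 2 z$
$8 V{\left(-4 - 3 \right)} 30 = 8 \cdot 2 \left(-4 - 3\right) 30 = 8 \cdot 2 \left(-7\right) 30 = 8 \left(-14\right) 30 = \left(-112\right) 30 = -3360$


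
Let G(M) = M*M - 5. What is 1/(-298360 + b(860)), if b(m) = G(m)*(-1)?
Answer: -1/1037955 ≈ -9.6343e-7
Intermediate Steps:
G(M) = -5 + M² (G(M) = M² - 5 = -5 + M²)
b(m) = 5 - m² (b(m) = (-5 + m²)*(-1) = 5 - m²)
1/(-298360 + b(860)) = 1/(-298360 + (5 - 1*860²)) = 1/(-298360 + (5 - 1*739600)) = 1/(-298360 + (5 - 739600)) = 1/(-298360 - 739595) = 1/(-1037955) = -1/1037955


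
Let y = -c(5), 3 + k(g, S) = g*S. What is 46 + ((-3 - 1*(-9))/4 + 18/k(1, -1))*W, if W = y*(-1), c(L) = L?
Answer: 31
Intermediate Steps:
k(g, S) = -3 + S*g (k(g, S) = -3 + g*S = -3 + S*g)
y = -5 (y = -1*5 = -5)
W = 5 (W = -5*(-1) = 5)
46 + ((-3 - 1*(-9))/4 + 18/k(1, -1))*W = 46 + ((-3 - 1*(-9))/4 + 18/(-3 - 1*1))*5 = 46 + ((-3 + 9)*(¼) + 18/(-3 - 1))*5 = 46 + (6*(¼) + 18/(-4))*5 = 46 + (3/2 + 18*(-¼))*5 = 46 + (3/2 - 9/2)*5 = 46 - 3*5 = 46 - 15 = 31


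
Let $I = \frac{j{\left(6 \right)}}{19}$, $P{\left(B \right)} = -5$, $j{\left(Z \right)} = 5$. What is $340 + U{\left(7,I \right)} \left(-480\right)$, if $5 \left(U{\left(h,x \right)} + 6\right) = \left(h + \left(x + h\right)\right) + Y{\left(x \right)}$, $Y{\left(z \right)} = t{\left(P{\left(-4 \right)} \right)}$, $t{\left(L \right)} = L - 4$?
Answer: $\frac{51580}{19} \approx 2714.7$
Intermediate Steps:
$t{\left(L \right)} = -4 + L$
$Y{\left(z \right)} = -9$ ($Y{\left(z \right)} = -4 - 5 = -9$)
$I = \frac{5}{19} \approx 0.26316$
$U{\left(h,x \right)} = - \frac{39}{5} + \frac{x}{5} + \frac{2 h}{5}$ ($U{\left(h,x \right)} = -6 + \frac{\left(h + \left(x + h\right)\right) - 9}{5} = -6 + \frac{\left(h + \left(h + x\right)\right) - 9}{5} = -6 + \frac{\left(x + 2 h\right) - 9}{5} = -6 + \frac{-9 + x + 2 h}{5} = -6 + \left(- \frac{9}{5} + \frac{x}{5} + \frac{2 h}{5}\right) = - \frac{39}{5} + \frac{x}{5} + \frac{2 h}{5}$)
$340 + U{\left(7,I \right)} \left(-480\right) = 340 + \left(- \frac{39}{5} + \frac{1}{5} \cdot \frac{5}{19} + \frac{2}{5} \cdot 7\right) \left(-480\right) = 340 + \left(- \frac{39}{5} + \frac{1}{19} + \frac{14}{5}\right) \left(-480\right) = 340 - - \frac{45120}{19} = 340 + \frac{45120}{19} = \frac{51580}{19}$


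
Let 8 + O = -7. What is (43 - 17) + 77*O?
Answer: -1129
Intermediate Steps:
O = -15 (O = -8 - 7 = -15)
(43 - 17) + 77*O = (43 - 17) + 77*(-15) = 26 - 1155 = -1129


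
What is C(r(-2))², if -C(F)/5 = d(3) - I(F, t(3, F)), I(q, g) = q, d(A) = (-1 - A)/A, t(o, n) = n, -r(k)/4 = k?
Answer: 19600/9 ≈ 2177.8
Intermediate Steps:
r(k) = -4*k
d(A) = (-1 - A)/A
C(F) = 20/3 + 5*F (C(F) = -5*((-1 - 1*3)/3 - F) = -5*((-1 - 3)/3 - F) = -5*((⅓)*(-4) - F) = -5*(-4/3 - F) = 20/3 + 5*F)
C(r(-2))² = (20/3 + 5*(-4*(-2)))² = (20/3 + 5*8)² = (20/3 + 40)² = (140/3)² = 19600/9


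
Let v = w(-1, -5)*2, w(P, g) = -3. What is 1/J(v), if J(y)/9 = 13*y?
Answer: -1/702 ≈ -0.0014245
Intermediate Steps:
v = -6 (v = -3*2 = -6)
J(y) = 117*y (J(y) = 9*(13*y) = 117*y)
1/J(v) = 1/(117*(-6)) = 1/(-702) = -1/702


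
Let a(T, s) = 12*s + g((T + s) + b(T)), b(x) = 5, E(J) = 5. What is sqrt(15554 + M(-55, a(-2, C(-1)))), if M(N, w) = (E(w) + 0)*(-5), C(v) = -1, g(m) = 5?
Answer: sqrt(15529) ≈ 124.62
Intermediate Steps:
a(T, s) = 5 + 12*s (a(T, s) = 12*s + 5 = 5 + 12*s)
M(N, w) = -25 (M(N, w) = (5 + 0)*(-5) = 5*(-5) = -25)
sqrt(15554 + M(-55, a(-2, C(-1)))) = sqrt(15554 - 25) = sqrt(15529)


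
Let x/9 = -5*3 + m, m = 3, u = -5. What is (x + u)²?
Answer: 12769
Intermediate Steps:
x = -108 (x = 9*(-5*3 + 3) = 9*(-15 + 3) = 9*(-12) = -108)
(x + u)² = (-108 - 5)² = (-113)² = 12769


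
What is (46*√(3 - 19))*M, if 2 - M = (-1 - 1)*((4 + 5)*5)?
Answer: 16928*I ≈ 16928.0*I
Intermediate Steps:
M = 92 (M = 2 - (-1 - 1)*(4 + 5)*5 = 2 - (-2)*9*5 = 2 - (-2)*45 = 2 - 1*(-90) = 2 + 90 = 92)
(46*√(3 - 19))*M = (46*√(3 - 19))*92 = (46*√(-16))*92 = (46*(4*I))*92 = (184*I)*92 = 16928*I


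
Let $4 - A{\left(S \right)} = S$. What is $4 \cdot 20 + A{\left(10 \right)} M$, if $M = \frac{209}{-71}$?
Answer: $\frac{6934}{71} \approx 97.662$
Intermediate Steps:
$A{\left(S \right)} = 4 - S$
$M = - \frac{209}{71}$ ($M = 209 \left(- \frac{1}{71}\right) = - \frac{209}{71} \approx -2.9437$)
$4 \cdot 20 + A{\left(10 \right)} M = 4 \cdot 20 + \left(4 - 10\right) \left(- \frac{209}{71}\right) = 80 + \left(4 - 10\right) \left(- \frac{209}{71}\right) = 80 - - \frac{1254}{71} = 80 + \frac{1254}{71} = \frac{6934}{71}$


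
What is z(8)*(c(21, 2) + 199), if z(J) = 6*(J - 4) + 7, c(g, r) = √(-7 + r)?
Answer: 6169 + 31*I*√5 ≈ 6169.0 + 69.318*I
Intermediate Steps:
z(J) = -17 + 6*J (z(J) = 6*(-4 + J) + 7 = (-24 + 6*J) + 7 = -17 + 6*J)
z(8)*(c(21, 2) + 199) = (-17 + 6*8)*(√(-7 + 2) + 199) = (-17 + 48)*(√(-5) + 199) = 31*(I*√5 + 199) = 31*(199 + I*√5) = 6169 + 31*I*√5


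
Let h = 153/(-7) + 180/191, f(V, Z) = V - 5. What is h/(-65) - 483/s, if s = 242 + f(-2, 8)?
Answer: -544674/314195 ≈ -1.7336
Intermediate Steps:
f(V, Z) = -5 + V
h = -27963/1337 (h = 153*(-1/7) + 180*(1/191) = -153/7 + 180/191 = -27963/1337 ≈ -20.915)
s = 235 (s = 242 + (-5 - 2) = 242 - 7 = 235)
h/(-65) - 483/s = -27963/1337/(-65) - 483/235 = -27963/1337*(-1/65) - 483*1/235 = 2151/6685 - 483/235 = -544674/314195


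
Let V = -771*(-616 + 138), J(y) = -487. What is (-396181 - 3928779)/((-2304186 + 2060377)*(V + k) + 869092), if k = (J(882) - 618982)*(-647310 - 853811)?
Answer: 4324960/226717572987141091 ≈ 1.9076e-11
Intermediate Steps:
V = 368538 (V = -771*(-478) = 368538)
k = 929897924749 (k = (-487 - 618982)*(-647310 - 853811) = -619469*(-1501121) = 929897924749)
(-396181 - 3928779)/((-2304186 + 2060377)*(V + k) + 869092) = (-396181 - 3928779)/((-2304186 + 2060377)*(368538 + 929897924749) + 869092) = -4324960/(-243809*929898293287 + 869092) = -4324960/(-226717572988010183 + 869092) = -4324960/(-226717572987141091) = -4324960*(-1/226717572987141091) = 4324960/226717572987141091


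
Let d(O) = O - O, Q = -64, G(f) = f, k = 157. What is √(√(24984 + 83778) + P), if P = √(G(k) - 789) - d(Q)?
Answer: √(√108762 + 2*I*√158) ≈ 18.173 + 0.69166*I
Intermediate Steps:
d(O) = 0
P = 2*I*√158 (P = √(157 - 789) - 1*0 = √(-632) + 0 = 2*I*√158 + 0 = 2*I*√158 ≈ 25.14*I)
√(√(24984 + 83778) + P) = √(√(24984 + 83778) + 2*I*√158) = √(√108762 + 2*I*√158)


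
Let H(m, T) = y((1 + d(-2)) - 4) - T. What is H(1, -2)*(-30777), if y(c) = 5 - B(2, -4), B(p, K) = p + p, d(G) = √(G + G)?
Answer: -92331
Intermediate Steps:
d(G) = √2*√G (d(G) = √(2*G) = √2*√G)
B(p, K) = 2*p
y(c) = 1 (y(c) = 5 - 2*2 = 5 - 1*4 = 5 - 4 = 1)
H(m, T) = 1 - T
H(1, -2)*(-30777) = (1 - 1*(-2))*(-30777) = (1 + 2)*(-30777) = 3*(-30777) = -92331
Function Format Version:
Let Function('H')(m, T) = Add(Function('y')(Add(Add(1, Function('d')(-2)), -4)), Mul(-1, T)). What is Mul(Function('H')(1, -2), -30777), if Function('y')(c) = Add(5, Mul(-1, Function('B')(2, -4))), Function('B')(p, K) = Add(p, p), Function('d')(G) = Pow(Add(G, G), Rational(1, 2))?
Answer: -92331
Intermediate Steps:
Function('d')(G) = Mul(Pow(2, Rational(1, 2)), Pow(G, Rational(1, 2))) (Function('d')(G) = Pow(Mul(2, G), Rational(1, 2)) = Mul(Pow(2, Rational(1, 2)), Pow(G, Rational(1, 2))))
Function('B')(p, K) = Mul(2, p)
Function('y')(c) = 1 (Function('y')(c) = Add(5, Mul(-1, Mul(2, 2))) = Add(5, Mul(-1, 4)) = Add(5, -4) = 1)
Function('H')(m, T) = Add(1, Mul(-1, T))
Mul(Function('H')(1, -2), -30777) = Mul(Add(1, Mul(-1, -2)), -30777) = Mul(Add(1, 2), -30777) = Mul(3, -30777) = -92331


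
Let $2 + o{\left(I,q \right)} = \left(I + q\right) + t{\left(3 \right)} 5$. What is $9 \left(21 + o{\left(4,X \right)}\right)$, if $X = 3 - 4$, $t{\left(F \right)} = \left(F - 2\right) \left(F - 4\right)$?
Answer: $153$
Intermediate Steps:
$t{\left(F \right)} = \left(-4 + F\right) \left(-2 + F\right)$ ($t{\left(F \right)} = \left(-2 + F\right) \left(-4 + F\right) = \left(-4 + F\right) \left(-2 + F\right)$)
$X = -1$ ($X = 3 - 4 = -1$)
$o{\left(I,q \right)} = -7 + I + q$ ($o{\left(I,q \right)} = -2 + \left(\left(I + q\right) + \left(8 + 3^{2} - 18\right) 5\right) = -2 + \left(\left(I + q\right) + \left(8 + 9 - 18\right) 5\right) = -2 - \left(5 - I - q\right) = -2 + \left(-5 + I + q\right) = -7 + I + q$)
$9 \left(21 + o{\left(4,X \right)}\right) = 9 \left(21 - 4\right) = 9 \cdot 17 = 153$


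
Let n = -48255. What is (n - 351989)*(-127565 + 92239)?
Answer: 14139019544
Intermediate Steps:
(n - 351989)*(-127565 + 92239) = (-48255 - 351989)*(-127565 + 92239) = -400244*(-35326) = 14139019544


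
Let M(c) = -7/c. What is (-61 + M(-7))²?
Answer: 3600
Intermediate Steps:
(-61 + M(-7))² = (-61 - 7/(-7))² = (-61 - 7*(-⅐))² = (-61 + 1)² = (-60)² = 3600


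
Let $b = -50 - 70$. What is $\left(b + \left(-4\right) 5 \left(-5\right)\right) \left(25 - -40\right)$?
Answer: $-1300$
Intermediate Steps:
$b = -120$
$\left(b + \left(-4\right) 5 \left(-5\right)\right) \left(25 - -40\right) = \left(-120 + \left(-4\right) 5 \left(-5\right)\right) \left(25 - -40\right) = \left(-120 - -100\right) \left(25 + 40\right) = \left(-120 + 100\right) 65 = \left(-20\right) 65 = -1300$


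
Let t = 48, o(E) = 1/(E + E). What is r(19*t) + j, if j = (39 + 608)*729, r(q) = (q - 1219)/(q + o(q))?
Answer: 784605652239/1663489 ≈ 4.7166e+5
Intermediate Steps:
o(E) = 1/(2*E)
r(q) = (-1219 + q)/(q + 1/(2*q)) (r(q) = (q - 1219)/(q + 1/(2*q)) = (-1219 + q)/(q + 1/(2*q)))
j = 471663 (j = 647*729 = 471663)
r(19*t) + j = 2*(19*48)*(-1219 + 19*48)/(1 + 2*(19*48)²) + 471663 = 2*912*(-1219 + 912)/(1 + 2*912²) + 471663 = 2*912*(-307)/(1 + 2*831744) + 471663 = 2*912*(-307)/(1 + 1663488) + 471663 = 2*912*(-307)/1663489 + 471663 = 2*912*(1/1663489)*(-307) + 471663 = -559968/1663489 + 471663 = 784605652239/1663489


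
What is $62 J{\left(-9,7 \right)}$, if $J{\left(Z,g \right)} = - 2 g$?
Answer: $-868$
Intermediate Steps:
$62 J{\left(-9,7 \right)} = 62 \left(\left(-2\right) 7\right) = 62 \left(-14\right) = -868$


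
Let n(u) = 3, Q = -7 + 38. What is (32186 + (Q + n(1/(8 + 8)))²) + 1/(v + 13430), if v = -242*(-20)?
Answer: 609158341/18270 ≈ 33342.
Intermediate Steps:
Q = 31
v = 4840
(32186 + (Q + n(1/(8 + 8)))²) + 1/(v + 13430) = (32186 + (31 + 3)²) + 1/(4840 + 13430) = (32186 + 34²) + 1/18270 = (32186 + 1156) + 1/18270 = 33342 + 1/18270 = 609158341/18270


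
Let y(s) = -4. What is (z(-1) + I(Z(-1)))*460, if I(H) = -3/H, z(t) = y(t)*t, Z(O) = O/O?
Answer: 460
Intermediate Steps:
Z(O) = 1
z(t) = -4*t
(z(-1) + I(Z(-1)))*460 = (-4*(-1) - 3/1)*460 = (4 - 3*1)*460 = (4 - 3)*460 = 1*460 = 460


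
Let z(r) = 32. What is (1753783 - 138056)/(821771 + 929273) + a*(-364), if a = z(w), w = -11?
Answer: -20394544785/1751044 ≈ -11647.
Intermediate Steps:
a = 32
(1753783 - 138056)/(821771 + 929273) + a*(-364) = (1753783 - 138056)/(821771 + 929273) + 32*(-364) = 1615727/1751044 - 11648 = -20394544785/1751044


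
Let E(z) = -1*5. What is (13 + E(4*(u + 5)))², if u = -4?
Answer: 64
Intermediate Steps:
E(z) = -5
(13 + E(4*(u + 5)))² = (13 - 5)² = 8² = 64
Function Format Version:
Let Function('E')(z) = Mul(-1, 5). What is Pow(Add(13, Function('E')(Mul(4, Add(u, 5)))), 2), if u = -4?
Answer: 64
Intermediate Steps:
Function('E')(z) = -5
Pow(Add(13, Function('E')(Mul(4, Add(u, 5)))), 2) = Pow(Add(13, -5), 2) = Pow(8, 2) = 64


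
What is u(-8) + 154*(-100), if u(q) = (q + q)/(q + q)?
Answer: -15399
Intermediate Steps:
u(q) = 1 (u(q) = (2*q)/((2*q)) = (2*q)*(1/(2*q)) = 1)
u(-8) + 154*(-100) = 1 + 154*(-100) = 1 - 15400 = -15399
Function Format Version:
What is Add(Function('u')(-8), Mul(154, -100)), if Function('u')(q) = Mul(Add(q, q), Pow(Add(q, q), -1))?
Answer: -15399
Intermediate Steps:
Function('u')(q) = 1 (Function('u')(q) = Mul(Mul(2, q), Pow(Mul(2, q), -1)) = Mul(Mul(2, q), Mul(Rational(1, 2), Pow(q, -1))) = 1)
Add(Function('u')(-8), Mul(154, -100)) = Add(1, Mul(154, -100)) = Add(1, -15400) = -15399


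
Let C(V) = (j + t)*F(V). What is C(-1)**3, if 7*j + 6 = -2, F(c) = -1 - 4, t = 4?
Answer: -1000000/343 ≈ -2915.5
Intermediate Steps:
F(c) = -5
j = -8/7 (j = -6/7 + (1/7)*(-2) = -6/7 - 2/7 = -8/7 ≈ -1.1429)
C(V) = -100/7 (C(V) = (-8/7 + 4)*(-5) = (20/7)*(-5) = -100/7)
C(-1)**3 = (-100/7)**3 = -1000000/343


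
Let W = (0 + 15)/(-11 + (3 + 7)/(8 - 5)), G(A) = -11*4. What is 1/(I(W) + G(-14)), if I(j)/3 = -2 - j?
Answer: -23/1015 ≈ -0.022660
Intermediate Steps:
G(A) = -44
W = -45/23 (W = 15/(-11 + 10/3) = 15/(-23/3) = 15*(-3/23) = -45/23 ≈ -1.9565)
I(j) = -6 - 3*j (I(j) = 3*(-2 - j) = -6 - 3*j)
1/(I(W) + G(-14)) = 1/((-6 - 3*(-45/23)) - 44) = 1/((-6 + 135/23) - 44) = 1/(-3/23 - 44) = 1/(-1015/23) = -23/1015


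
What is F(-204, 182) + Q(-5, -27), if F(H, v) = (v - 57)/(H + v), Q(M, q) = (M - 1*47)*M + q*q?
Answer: 21633/22 ≈ 983.32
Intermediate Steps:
Q(M, q) = q² + M*(-47 + M) (Q(M, q) = (M - 47)*M + q² = (-47 + M)*M + q² = M*(-47 + M) + q² = q² + M*(-47 + M))
F(H, v) = (-57 + v)/(H + v)
F(-204, 182) + Q(-5, -27) = (-57 + 182)/(-204 + 182) + ((-5)² + (-27)² - 47*(-5)) = 125/(-22) + (25 + 729 + 235) = -1/22*125 + 989 = -125/22 + 989 = 21633/22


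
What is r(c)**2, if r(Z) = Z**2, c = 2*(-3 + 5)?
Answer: 256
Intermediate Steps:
c = 4 (c = 2*2 = 4)
r(c)**2 = (4**2)**2 = 16**2 = 256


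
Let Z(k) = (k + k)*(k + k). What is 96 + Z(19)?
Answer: 1540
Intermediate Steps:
Z(k) = 4*k² (Z(k) = (2*k)*(2*k) = 4*k²)
96 + Z(19) = 96 + 4*19² = 96 + 4*361 = 96 + 1444 = 1540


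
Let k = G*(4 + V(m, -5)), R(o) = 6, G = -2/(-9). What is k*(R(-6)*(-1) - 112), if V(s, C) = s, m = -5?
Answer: 236/9 ≈ 26.222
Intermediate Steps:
G = 2/9 (G = -2*(-⅑) = 2/9 ≈ 0.22222)
k = -2/9 (k = 2*(4 - 5)/9 = (2/9)*(-1) = -2/9 ≈ -0.22222)
k*(R(-6)*(-1) - 112) = -2*(6*(-1) - 112)/9 = -2*(-6 - 112)/9 = -2/9*(-118) = 236/9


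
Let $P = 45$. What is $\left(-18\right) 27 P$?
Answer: $-21870$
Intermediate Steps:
$\left(-18\right) 27 P = \left(-18\right) 27 \cdot 45 = \left(-486\right) 45 = -21870$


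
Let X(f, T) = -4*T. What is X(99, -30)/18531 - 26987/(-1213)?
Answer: 166747219/7492701 ≈ 22.255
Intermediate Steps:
X(99, -30)/18531 - 26987/(-1213) = -4*(-30)/18531 - 26987/(-1213) = 120*(1/18531) - 26987*(-1/1213) = 40/6177 + 26987/1213 = 166747219/7492701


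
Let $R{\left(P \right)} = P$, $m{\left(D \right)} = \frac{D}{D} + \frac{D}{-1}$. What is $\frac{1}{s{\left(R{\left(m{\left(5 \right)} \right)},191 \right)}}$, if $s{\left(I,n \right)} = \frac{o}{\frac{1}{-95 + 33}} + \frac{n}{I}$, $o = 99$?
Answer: $- \frac{4}{24743} \approx -0.00016166$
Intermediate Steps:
$m{\left(D \right)} = 1 - D$ ($m{\left(D \right)} = 1 + D \left(-1\right) = 1 - D$)
$s{\left(I,n \right)} = -6138 + \frac{n}{I}$ ($s{\left(I,n \right)} = \frac{99}{\frac{1}{-95 + 33}} + \frac{n}{I} = \frac{99}{\frac{1}{-62}} + \frac{n}{I} = \frac{99}{- \frac{1}{62}} + \frac{n}{I} = 99 \left(-62\right) + \frac{n}{I} = -6138 + \frac{n}{I}$)
$\frac{1}{s{\left(R{\left(m{\left(5 \right)} \right)},191 \right)}} = \frac{1}{-6138 + \frac{191}{1 - 5}} = \frac{1}{-6138 + \frac{191}{-4}} = \frac{1}{-6138 + 191 \left(- \frac{1}{4}\right)} = \frac{1}{-6138 - \frac{191}{4}} = \frac{1}{- \frac{24743}{4}} = - \frac{4}{24743}$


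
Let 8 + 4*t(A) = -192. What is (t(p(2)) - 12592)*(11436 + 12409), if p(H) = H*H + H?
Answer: -301448490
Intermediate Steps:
p(H) = H + H² (p(H) = H² + H = H + H²)
t(A) = -50 (t(A) = -2 + (¼)*(-192) = -2 - 48 = -50)
(t(p(2)) - 12592)*(11436 + 12409) = (-50 - 12592)*(11436 + 12409) = -12642*23845 = -301448490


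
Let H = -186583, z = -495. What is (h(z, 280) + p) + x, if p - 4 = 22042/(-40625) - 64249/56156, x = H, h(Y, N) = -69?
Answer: -425810929606177/2281337500 ≈ -1.8665e+5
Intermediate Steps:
x = -186583
p = 5277443823/2281337500 (p = 4 + (22042/(-40625) - 64249/56156) = 4 + (22042*(-1/40625) - 64249*1/56156) = 4 + (-22042/40625 - 64249/56156) = 4 - 3847906177/2281337500 = 5277443823/2281337500 ≈ 2.3133)
(h(z, 280) + p) + x = (-69 + 5277443823/2281337500) - 186583 = -152134843677/2281337500 - 186583 = -425810929606177/2281337500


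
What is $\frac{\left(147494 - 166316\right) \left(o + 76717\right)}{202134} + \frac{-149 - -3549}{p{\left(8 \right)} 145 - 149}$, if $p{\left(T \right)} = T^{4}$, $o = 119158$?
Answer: $- \frac{364848339896025}{20003551219} \approx -18239.0$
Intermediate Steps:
$\frac{\left(147494 - 166316\right) \left(o + 76717\right)}{202134} + \frac{-149 - -3549}{p{\left(8 \right)} 145 - 149} = \frac{\left(147494 - 166316\right) \left(119158 + 76717\right)}{202134} + \frac{-149 - -3549}{8^{4} \cdot 145 - 149} = \left(-18822\right) 195875 \cdot \frac{1}{202134} + \frac{-149 + 3549}{4096 \cdot 145 - 149} = \left(-3686759250\right) \frac{1}{202134} + \frac{3400}{593920 - 149} = - \frac{614459875}{33689} + \frac{3400}{593771} = - \frac{364848339896025}{20003551219}$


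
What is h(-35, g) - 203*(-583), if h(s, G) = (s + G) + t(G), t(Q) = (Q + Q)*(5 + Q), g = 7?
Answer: 118489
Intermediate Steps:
t(Q) = 2*Q*(5 + Q) (t(Q) = (2*Q)*(5 + Q) = 2*Q*(5 + Q))
h(s, G) = G + s + 2*G*(5 + G) (h(s, G) = (s + G) + 2*G*(5 + G) = (G + s) + 2*G*(5 + G) = G + s + 2*G*(5 + G))
h(-35, g) - 203*(-583) = (7 - 35 + 2*7*(5 + 7)) - 203*(-583) = (7 - 35 + 2*7*12) + 118349 = (7 - 35 + 168) + 118349 = 140 + 118349 = 118489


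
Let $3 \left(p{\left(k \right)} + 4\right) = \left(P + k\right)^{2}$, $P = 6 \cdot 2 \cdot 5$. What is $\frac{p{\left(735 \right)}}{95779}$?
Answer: $\frac{210671}{95779} \approx 2.1996$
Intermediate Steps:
$P = 60$ ($P = 12 \cdot 5 = 60$)
$p{\left(k \right)} = -4 + \frac{\left(60 + k\right)^{2}}{3}$
$\frac{p{\left(735 \right)}}{95779} = \frac{-4 + \frac{\left(60 + 735\right)^{2}}{3}}{95779} = \left(-4 + \frac{795^{2}}{3}\right) \frac{1}{95779} = \left(-4 + \frac{1}{3} \cdot 632025\right) \frac{1}{95779} = \left(-4 + 210675\right) \frac{1}{95779} = 210671 \cdot \frac{1}{95779} = \frac{210671}{95779}$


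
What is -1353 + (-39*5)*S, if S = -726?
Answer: 140217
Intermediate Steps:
-1353 + (-39*5)*S = -1353 - 39*5*(-726) = -1353 - 195*(-726) = -1353 + 141570 = 140217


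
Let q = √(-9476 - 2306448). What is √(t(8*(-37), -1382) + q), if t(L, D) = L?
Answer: √(-296 + 2*I*√578981) ≈ 25.043 + 30.384*I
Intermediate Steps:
q = 2*I*√578981 (q = √(-2315924) = 2*I*√578981 ≈ 1521.8*I)
√(t(8*(-37), -1382) + q) = √(8*(-37) + 2*I*√578981) = √(-296 + 2*I*√578981)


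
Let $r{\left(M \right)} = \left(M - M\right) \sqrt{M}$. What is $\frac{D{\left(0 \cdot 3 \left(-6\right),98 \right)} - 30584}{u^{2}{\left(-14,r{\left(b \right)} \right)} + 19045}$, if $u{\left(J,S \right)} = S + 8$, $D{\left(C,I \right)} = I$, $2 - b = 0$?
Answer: $- \frac{30486}{19109} \approx -1.5954$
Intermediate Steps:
$b = 2$ ($b = 2 - 0 = 2 + 0 = 2$)
$r{\left(M \right)} = 0$ ($r{\left(M \right)} = 0 \sqrt{M} = 0$)
$u{\left(J,S \right)} = 8 + S$
$\frac{D{\left(0 \cdot 3 \left(-6\right),98 \right)} - 30584}{u^{2}{\left(-14,r{\left(b \right)} \right)} + 19045} = \frac{98 - 30584}{\left(8 + 0\right)^{2} + 19045} = - \frac{30486}{8^{2} + 19045} = - \frac{30486}{64 + 19045} = - \frac{30486}{19109}$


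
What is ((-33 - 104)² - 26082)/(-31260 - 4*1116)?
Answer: 7313/35724 ≈ 0.20471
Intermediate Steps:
((-33 - 104)² - 26082)/(-31260 - 4*1116) = ((-137)² - 26082)/(-31260 - 4464) = (18769 - 26082)/(-35724) = -7313*(-1/35724) = 7313/35724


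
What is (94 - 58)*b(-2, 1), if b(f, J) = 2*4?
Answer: 288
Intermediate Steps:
b(f, J) = 8
(94 - 58)*b(-2, 1) = (94 - 58)*8 = 36*8 = 288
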